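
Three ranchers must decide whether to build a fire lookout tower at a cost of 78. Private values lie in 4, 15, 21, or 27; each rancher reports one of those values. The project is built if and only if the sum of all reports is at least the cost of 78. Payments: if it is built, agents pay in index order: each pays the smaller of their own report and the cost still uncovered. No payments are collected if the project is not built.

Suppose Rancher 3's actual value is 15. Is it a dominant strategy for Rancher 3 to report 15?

Check each profile of the others' reports and compare truth against every alternative report.
Others report (4, 4): truth gives 0, best alternative gives 0.
Others report (4, 15): truth gives 0, best alternative gives 0.
Others report (4, 21): truth gives 0, best alternative gives 0.
Others report (4, 27): truth gives 0, best alternative gives 0.
Others report (15, 4): truth gives 0, best alternative gives 0.
Others report (15, 15): truth gives 0, best alternative gives 0.
(Remaining 10 profiles checked similarly; truth is weakly best in each.)
In every case the truthful report is at least as good as any alternative, so it is a dominant strategy.

Yes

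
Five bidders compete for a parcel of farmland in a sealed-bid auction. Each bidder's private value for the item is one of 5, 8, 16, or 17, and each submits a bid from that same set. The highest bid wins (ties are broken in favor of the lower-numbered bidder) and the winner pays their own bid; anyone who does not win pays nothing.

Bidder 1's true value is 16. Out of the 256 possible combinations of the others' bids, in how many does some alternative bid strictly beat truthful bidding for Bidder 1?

16

Others bid (5, 5, 5, 5): truth gives 0; bid 5 gives 11 > 0. Violating.
Others bid (5, 5, 5, 8): truth gives 0; bid 8 gives 8 > 0. Violating.
Others bid (5, 5, 8, 5): truth gives 0; bid 8 gives 8 > 0. Violating.
Others bid (5, 5, 8, 8): truth gives 0; bid 8 gives 8 > 0. Violating.
Others bid (5, 5, 5, 16): truth gives 0; no alternative beats it.
Others bid (5, 5, 5, 17): truth gives 0; no alternative beats it.
(Checking all 256 profiles: 16 have a profitable deviation, 240 do not.)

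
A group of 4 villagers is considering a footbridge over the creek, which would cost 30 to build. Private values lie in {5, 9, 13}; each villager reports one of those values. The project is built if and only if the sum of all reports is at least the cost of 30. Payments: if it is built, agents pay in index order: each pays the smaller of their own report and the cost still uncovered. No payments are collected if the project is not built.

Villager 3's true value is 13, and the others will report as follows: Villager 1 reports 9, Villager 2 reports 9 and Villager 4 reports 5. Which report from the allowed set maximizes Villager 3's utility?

9

Report 5: project not built, utility 0.
Report 9: project built, pays 9, utility 13 - 9 = 4.
Report 13: project built, pays 12, utility 13 - 12 = 1.
The best choice is 9 with utility 4.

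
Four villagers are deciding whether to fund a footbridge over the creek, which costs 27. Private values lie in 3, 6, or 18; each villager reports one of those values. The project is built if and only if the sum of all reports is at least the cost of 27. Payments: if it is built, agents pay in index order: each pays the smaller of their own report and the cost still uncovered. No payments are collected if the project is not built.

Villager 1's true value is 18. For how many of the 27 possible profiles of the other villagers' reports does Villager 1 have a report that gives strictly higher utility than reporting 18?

Others report (3, 3, 18): truth gives 0; report 3 gives 15 > 0. Violating.
Others report (3, 6, 18): truth gives 0; report 3 gives 15 > 0. Violating.
Others report (3, 18, 3): truth gives 0; report 3 gives 15 > 0. Violating.
Others report (3, 18, 6): truth gives 0; report 3 gives 15 > 0. Violating.
Others report (3, 3, 3): truth gives 0; no alternative beats it.
Others report (3, 3, 6): truth gives 0; no alternative beats it.
(Checking all 27 profiles: 19 have a profitable deviation, 8 do not.)

19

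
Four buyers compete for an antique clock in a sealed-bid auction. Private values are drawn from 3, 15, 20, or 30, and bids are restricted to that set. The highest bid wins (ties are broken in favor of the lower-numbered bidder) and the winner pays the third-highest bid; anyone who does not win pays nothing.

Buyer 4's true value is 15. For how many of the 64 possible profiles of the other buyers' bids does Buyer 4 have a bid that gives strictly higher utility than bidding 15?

Others bid (3, 3, 15): truth gives 0; bid 20 gives 12 > 0. Violating.
Others bid (3, 3, 20): truth gives 0; bid 30 gives 12 > 0. Violating.
Others bid (3, 15, 3): truth gives 0; bid 20 gives 12 > 0. Violating.
Others bid (3, 20, 3): truth gives 0; bid 30 gives 12 > 0. Violating.
Others bid (3, 3, 3): truth gives 12; no alternative beats it.
Others bid (3, 3, 30): truth gives 0; no alternative beats it.
(Checking all 64 profiles: 6 have a profitable deviation, 58 do not.)

6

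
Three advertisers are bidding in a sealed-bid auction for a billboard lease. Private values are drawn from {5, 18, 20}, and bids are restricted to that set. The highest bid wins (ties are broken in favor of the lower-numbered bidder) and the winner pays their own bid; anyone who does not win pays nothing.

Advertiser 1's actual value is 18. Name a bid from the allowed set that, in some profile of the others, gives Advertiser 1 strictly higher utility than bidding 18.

5

Suppose Advertiser 2 bids 5 and Advertiser 3 bids 5.
Bid 18: wins, pays 18, utility 18 - 18 = 0.
Bid 5: wins, pays 5, utility 18 - 5 = 13.
So bidding 5 beats truth here (13 > 0).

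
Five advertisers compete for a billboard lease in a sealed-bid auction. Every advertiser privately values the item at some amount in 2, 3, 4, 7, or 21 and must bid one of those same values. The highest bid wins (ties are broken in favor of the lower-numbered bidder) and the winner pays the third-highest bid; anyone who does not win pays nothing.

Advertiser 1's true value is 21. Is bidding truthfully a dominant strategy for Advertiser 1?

Check each profile of the others' bids and compare truth against every alternative bid.
Others bid (2, 2, 2, 21): truth gives 19, best alternative gives 0.
Others bid (2, 2, 21, 2): truth gives 19, best alternative gives 0.
Others bid (2, 21, 2, 2): truth gives 19, best alternative gives 0.
Others bid (21, 2, 2, 2): truth gives 19, best alternative gives 0.
Others bid (2, 2, 3, 21): truth gives 18, best alternative gives 0.
Others bid (2, 2, 21, 3): truth gives 18, best alternative gives 0.
(Remaining 619 profiles checked similarly; truth is weakly best in each.)
In every case the truthful bid is at least as good as any alternative, so it is a dominant strategy.

Yes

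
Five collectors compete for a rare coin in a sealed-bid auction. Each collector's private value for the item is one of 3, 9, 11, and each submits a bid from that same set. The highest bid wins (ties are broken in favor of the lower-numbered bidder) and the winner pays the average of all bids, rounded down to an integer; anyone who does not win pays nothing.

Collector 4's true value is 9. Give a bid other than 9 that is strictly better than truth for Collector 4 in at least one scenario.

11

Suppose Collector 1 bids 3, Collector 2 bids 3, Collector 3 bids 3 and Collector 5 bids 11.
Bid 9: loses, pays 0, utility 0.
Bid 11: wins, pays 6, utility 9 - 6 = 3.
So bidding 11 beats truth here (3 > 0).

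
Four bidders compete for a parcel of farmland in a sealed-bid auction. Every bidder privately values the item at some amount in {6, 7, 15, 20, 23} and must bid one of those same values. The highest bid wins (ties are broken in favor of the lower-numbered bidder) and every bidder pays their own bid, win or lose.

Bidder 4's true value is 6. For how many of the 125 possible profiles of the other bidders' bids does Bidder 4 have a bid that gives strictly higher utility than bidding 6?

Others bid (6, 6, 6): truth gives -6; bid 7 gives -1 > -6. Violating.
Others bid (6, 6, 7): truth gives -6; no alternative beats it.
Others bid (6, 6, 15): truth gives -6; no alternative beats it.
(Checking all 125 profiles: 1 has a profitable deviation, 124 do not.)

1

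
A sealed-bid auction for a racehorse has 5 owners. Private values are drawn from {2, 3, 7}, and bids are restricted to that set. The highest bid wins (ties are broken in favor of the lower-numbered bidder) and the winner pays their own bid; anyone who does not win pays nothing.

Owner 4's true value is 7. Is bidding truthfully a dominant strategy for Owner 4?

No

Consider the case where Owner 1 bids 2, Owner 2 bids 2, Owner 3 bids 2 and Owner 5 bids 2.
Truthful bid 7: wins, pays 7, utility 7 - 7 = 0.
Bid 3 instead: wins, pays 3, utility 7 - 3 = 4.
Since 4 > 0, bidding 3 is strictly better here, so truthful bidding is not dominant.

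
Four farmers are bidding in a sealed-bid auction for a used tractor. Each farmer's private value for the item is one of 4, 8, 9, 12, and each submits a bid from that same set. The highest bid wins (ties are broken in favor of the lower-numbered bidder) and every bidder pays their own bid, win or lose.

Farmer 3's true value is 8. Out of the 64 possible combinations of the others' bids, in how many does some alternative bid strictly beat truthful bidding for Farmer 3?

Others bid (4, 4, 9): truth gives -8; bid 9 gives -1 > -8. Violating.
Others bid (4, 4, 12): truth gives -8; bid 4 gives -4 > -8. Violating.
Others bid (4, 8, 4): truth gives -8; bid 9 gives -1 > -8. Violating.
Others bid (4, 8, 8): truth gives -8; bid 9 gives -1 > -8. Violating.
Others bid (4, 4, 4): truth gives 0; no alternative beats it.
Others bid (4, 4, 8): truth gives 0; no alternative beats it.
(Checking all 64 profiles: 62 have a profitable deviation, 2 do not.)

62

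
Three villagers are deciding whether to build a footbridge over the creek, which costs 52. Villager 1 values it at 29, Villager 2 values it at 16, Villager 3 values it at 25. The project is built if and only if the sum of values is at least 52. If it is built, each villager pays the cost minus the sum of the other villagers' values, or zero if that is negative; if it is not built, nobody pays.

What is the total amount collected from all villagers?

Total value 70 ≥ cost 52, so it is built.
Villager 1: others sum to 41; max(0, 52 - 41) = 11.
Villager 2: others sum to 54; max(0, 52 - 54) = 0.
Villager 3: others sum to 45; max(0, 52 - 45) = 7.
Total collected = 11 + 0 + 7 = 18.

18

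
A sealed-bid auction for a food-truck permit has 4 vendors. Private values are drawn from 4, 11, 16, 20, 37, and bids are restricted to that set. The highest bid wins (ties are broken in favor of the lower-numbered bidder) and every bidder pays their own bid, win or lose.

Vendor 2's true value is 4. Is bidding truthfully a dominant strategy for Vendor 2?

Yes

Check each profile of the others' bids and compare truth against every alternative bid.
Others bid (4, 4, 16): truth gives -4, best alternative gives -11.
Others bid (4, 4, 20): truth gives -4, best alternative gives -11.
Others bid (4, 4, 37): truth gives -4, best alternative gives -11.
Others bid (4, 11, 16): truth gives -4, best alternative gives -11.
Others bid (4, 11, 20): truth gives -4, best alternative gives -11.
Others bid (4, 11, 37): truth gives -4, best alternative gives -11.
(Remaining 119 profiles checked similarly; truth is weakly best in each.)
In every case the truthful bid is at least as good as any alternative, so it is a dominant strategy.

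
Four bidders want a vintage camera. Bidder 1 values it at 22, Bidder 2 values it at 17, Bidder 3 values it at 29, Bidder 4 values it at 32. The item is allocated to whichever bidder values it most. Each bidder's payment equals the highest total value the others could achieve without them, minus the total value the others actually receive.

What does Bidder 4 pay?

Bidder 4 has the highest value and receives the item.
Without Bidder 4, the item would go to the next-highest value, 29, so the others could achieve 29.
With Bidder 4 present and winning, the others receive nothing, so their total is 0.
Payment = 29 - 0 = 29.

29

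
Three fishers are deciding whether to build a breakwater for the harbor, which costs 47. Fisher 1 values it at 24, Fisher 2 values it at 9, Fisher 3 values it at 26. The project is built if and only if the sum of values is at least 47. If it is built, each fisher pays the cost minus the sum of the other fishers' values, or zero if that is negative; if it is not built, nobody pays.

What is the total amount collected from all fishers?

Total value 59 ≥ cost 47, so it is built.
Fisher 1: others sum to 35; max(0, 47 - 35) = 12.
Fisher 2: others sum to 50; max(0, 47 - 50) = 0.
Fisher 3: others sum to 33; max(0, 47 - 33) = 14.
Total collected = 12 + 0 + 14 = 26.

26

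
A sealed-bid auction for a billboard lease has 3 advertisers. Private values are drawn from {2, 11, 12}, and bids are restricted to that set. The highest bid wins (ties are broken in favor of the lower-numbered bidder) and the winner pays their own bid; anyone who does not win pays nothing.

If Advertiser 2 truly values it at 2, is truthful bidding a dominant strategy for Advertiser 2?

Check each profile of the others' bids and compare truth against every alternative bid.
Others bid (2, 2): truth gives 0, best alternative gives -9.
Others bid (2, 11): truth gives 0, best alternative gives -9.
Others bid (2, 12): truth gives 0, best alternative gives 0.
Others bid (11, 2): truth gives 0, best alternative gives 0.
Others bid (11, 11): truth gives 0, best alternative gives 0.
Others bid (11, 12): truth gives 0, best alternative gives 0.
(Remaining 3 profiles checked similarly; truth is weakly best in each.)
In every case the truthful bid is at least as good as any alternative, so it is a dominant strategy.

Yes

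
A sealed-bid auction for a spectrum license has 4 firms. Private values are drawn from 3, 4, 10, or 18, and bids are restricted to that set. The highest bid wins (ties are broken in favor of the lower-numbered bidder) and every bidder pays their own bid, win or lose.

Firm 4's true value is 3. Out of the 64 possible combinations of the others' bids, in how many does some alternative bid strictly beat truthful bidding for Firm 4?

1

Others bid (3, 3, 3): truth gives -3; bid 4 gives -1 > -3. Violating.
Others bid (3, 3, 4): truth gives -3; no alternative beats it.
Others bid (3, 3, 10): truth gives -3; no alternative beats it.
(Checking all 64 profiles: 1 has a profitable deviation, 63 do not.)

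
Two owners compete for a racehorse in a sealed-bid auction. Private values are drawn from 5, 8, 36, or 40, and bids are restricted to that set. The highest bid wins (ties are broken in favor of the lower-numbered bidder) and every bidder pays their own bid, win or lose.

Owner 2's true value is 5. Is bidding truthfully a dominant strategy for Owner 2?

Consider the case where Owner 1 bids 5.
Truthful bid 5: loses but pays 5, utility -5.
Bid 8 instead: wins, pays 8, utility 5 - 8 = -3.
Since -3 > -5, bidding 8 is strictly better here, so truthful bidding is not dominant.

No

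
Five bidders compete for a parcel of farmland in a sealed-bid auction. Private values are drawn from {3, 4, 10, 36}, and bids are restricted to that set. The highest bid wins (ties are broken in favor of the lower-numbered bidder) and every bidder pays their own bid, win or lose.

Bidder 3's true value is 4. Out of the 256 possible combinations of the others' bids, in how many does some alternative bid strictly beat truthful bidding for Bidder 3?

252

Others bid (3, 3, 3, 10): truth gives -4; bid 3 gives -3 > -4. Violating.
Others bid (3, 3, 3, 36): truth gives -4; bid 3 gives -3 > -4. Violating.
Others bid (3, 3, 4, 10): truth gives -4; bid 3 gives -3 > -4. Violating.
Others bid (3, 3, 4, 36): truth gives -4; bid 3 gives -3 > -4. Violating.
Others bid (3, 3, 3, 3): truth gives 0; no alternative beats it.
Others bid (3, 3, 3, 4): truth gives 0; no alternative beats it.
(Checking all 256 profiles: 252 have a profitable deviation, 4 do not.)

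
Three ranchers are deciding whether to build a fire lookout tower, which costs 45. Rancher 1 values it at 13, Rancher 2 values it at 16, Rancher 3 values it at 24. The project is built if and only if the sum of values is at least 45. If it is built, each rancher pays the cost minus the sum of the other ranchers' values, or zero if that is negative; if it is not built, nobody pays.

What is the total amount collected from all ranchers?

Total value 53 ≥ cost 45, so it is built.
Rancher 1: others sum to 40; max(0, 45 - 40) = 5.
Rancher 2: others sum to 37; max(0, 45 - 37) = 8.
Rancher 3: others sum to 29; max(0, 45 - 29) = 16.
Total collected = 5 + 8 + 16 = 29.

29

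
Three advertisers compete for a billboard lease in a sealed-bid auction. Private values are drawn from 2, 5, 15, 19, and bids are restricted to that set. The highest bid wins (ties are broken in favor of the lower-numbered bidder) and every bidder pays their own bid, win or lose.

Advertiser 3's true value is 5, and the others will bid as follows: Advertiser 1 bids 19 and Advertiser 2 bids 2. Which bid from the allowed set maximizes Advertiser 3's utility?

Bid 2: loses but pays 2, utility -2.
Bid 5: loses but pays 5, utility -5.
Bid 15: loses but pays 15, utility -15.
Bid 19: loses but pays 19, utility -19.
The best choice is 2 with utility -2.

2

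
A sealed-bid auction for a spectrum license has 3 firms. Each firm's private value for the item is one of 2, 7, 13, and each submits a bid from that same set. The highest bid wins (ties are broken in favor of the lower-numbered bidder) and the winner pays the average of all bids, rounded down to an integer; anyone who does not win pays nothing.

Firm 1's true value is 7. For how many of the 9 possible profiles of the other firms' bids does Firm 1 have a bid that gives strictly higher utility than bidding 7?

Others bid (2, 2): truth gives 4; bid 2 gives 5 > 4. Violating.
Others bid (2, 7): truth gives 2; no alternative beats it.
Others bid (2, 13): truth gives 0; no alternative beats it.
(Checking all 9 profiles: 1 has a profitable deviation, 8 do not.)

1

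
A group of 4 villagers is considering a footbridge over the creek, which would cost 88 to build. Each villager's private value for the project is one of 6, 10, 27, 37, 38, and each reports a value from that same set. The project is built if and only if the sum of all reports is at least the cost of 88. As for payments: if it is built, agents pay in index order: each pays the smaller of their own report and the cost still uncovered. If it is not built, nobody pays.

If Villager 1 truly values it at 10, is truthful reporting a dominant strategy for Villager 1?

No

Consider the case where Villager 2 reports 6, Villager 3 reports 38 and Villager 4 reports 38.
Truthful report 10: project built, pays 10, utility 10 - 10 = 0.
Report 6 instead: project built, pays 6, utility 10 - 6 = 4.
Since 4 > 0, reporting 6 is strictly better here, so truthful reporting is not dominant.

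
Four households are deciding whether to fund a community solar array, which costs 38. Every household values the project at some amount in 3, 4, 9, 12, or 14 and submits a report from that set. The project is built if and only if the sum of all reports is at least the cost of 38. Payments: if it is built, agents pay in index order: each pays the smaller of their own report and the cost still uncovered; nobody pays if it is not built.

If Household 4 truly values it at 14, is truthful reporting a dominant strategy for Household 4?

Yes

Check each profile of the others' reports and compare truth against every alternative report.
Others report (4, 9, 12): truth gives 1, best alternative gives 0.
Others report (4, 12, 9): truth gives 1, best alternative gives 0.
Others report (9, 4, 12): truth gives 1, best alternative gives 0.
Others report (9, 12, 4): truth gives 1, best alternative gives 0.
Others report (12, 4, 9): truth gives 1, best alternative gives 0.
Others report (12, 9, 4): truth gives 1, best alternative gives 0.
(Remaining 119 profiles checked similarly; truth is weakly best in each.)
In every case the truthful report is at least as good as any alternative, so it is a dominant strategy.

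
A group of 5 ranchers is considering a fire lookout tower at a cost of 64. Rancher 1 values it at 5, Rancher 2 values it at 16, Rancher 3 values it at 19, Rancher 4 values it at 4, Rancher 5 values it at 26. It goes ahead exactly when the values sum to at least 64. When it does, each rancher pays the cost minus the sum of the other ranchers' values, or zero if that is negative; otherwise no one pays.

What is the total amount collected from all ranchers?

Total value 70 ≥ cost 64, so it is built.
Rancher 1: others sum to 65; max(0, 64 - 65) = 0.
Rancher 2: others sum to 54; max(0, 64 - 54) = 10.
Rancher 3: others sum to 51; max(0, 64 - 51) = 13.
Rancher 4: others sum to 66; max(0, 64 - 66) = 0.
Rancher 5: others sum to 44; max(0, 64 - 44) = 20.
Total collected = 0 + 10 + 13 + 0 + 20 = 43.

43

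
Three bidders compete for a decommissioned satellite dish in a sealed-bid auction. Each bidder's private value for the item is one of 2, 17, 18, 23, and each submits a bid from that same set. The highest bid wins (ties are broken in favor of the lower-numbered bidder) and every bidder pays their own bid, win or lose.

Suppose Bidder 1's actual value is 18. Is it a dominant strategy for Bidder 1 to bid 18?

Consider the case where Bidder 2 bids 2 and Bidder 3 bids 2.
Truthful bid 18: wins, pays 18, utility 18 - 18 = 0.
Bid 2 instead: wins, pays 2, utility 18 - 2 = 16.
Since 16 > 0, bidding 2 is strictly better here, so truthful bidding is not dominant.

No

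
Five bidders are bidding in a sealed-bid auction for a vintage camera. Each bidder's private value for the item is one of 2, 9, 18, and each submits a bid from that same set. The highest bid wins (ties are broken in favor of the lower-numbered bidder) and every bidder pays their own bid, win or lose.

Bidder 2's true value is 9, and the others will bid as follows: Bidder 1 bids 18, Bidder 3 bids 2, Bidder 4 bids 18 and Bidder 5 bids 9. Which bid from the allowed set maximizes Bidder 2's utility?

Bid 2: loses but pays 2, utility -2.
Bid 9: loses but pays 9, utility -9.
Bid 18: loses but pays 18, utility -18.
The best choice is 2 with utility -2.

2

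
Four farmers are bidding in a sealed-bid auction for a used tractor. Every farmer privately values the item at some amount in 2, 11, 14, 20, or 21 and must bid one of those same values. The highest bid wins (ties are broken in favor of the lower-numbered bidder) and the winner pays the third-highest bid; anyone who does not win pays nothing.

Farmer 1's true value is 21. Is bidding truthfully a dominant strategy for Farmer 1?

Check each profile of the others' bids and compare truth against every alternative bid.
Others bid (2, 2, 21): truth gives 19, best alternative gives 0.
Others bid (2, 21, 2): truth gives 19, best alternative gives 0.
Others bid (21, 2, 2): truth gives 19, best alternative gives 0.
Others bid (2, 11, 21): truth gives 10, best alternative gives 0.
Others bid (2, 21, 11): truth gives 10, best alternative gives 0.
Others bid (11, 2, 21): truth gives 10, best alternative gives 0.
(Remaining 119 profiles checked similarly; truth is weakly best in each.)
In every case the truthful bid is at least as good as any alternative, so it is a dominant strategy.

Yes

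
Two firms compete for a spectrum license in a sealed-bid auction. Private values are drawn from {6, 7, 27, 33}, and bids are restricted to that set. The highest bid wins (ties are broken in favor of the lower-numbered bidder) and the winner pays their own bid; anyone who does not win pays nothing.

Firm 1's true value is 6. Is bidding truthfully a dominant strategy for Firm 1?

Check each profile of the others' bids and compare truth against every alternative bid.
Others bid (6): truth gives 0, best alternative gives -1.
Others bid (7): truth gives 0, best alternative gives -1.
Others bid (27): truth gives 0, best alternative gives 0.
Others bid (33): truth gives 0, best alternative gives 0.
In every case the truthful bid is at least as good as any alternative, so it is a dominant strategy.

Yes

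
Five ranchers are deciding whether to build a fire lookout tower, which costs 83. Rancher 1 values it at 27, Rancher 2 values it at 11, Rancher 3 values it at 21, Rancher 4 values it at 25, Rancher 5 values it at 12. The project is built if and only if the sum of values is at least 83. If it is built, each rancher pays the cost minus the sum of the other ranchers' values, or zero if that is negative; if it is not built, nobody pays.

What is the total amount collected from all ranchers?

Total value 96 ≥ cost 83, so it is built.
Rancher 1: others sum to 69; max(0, 83 - 69) = 14.
Rancher 2: others sum to 85; max(0, 83 - 85) = 0.
Rancher 3: others sum to 75; max(0, 83 - 75) = 8.
Rancher 4: others sum to 71; max(0, 83 - 71) = 12.
Rancher 5: others sum to 84; max(0, 83 - 84) = 0.
Total collected = 14 + 0 + 8 + 12 + 0 = 34.

34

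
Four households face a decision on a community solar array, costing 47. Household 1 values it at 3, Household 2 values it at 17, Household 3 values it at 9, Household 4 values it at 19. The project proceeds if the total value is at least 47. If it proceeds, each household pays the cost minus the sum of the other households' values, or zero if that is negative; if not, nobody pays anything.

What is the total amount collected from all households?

44

Total value 48 ≥ cost 47, so it is built.
Household 1: others sum to 45; max(0, 47 - 45) = 2.
Household 2: others sum to 31; max(0, 47 - 31) = 16.
Household 3: others sum to 39; max(0, 47 - 39) = 8.
Household 4: others sum to 29; max(0, 47 - 29) = 18.
Total collected = 2 + 16 + 8 + 18 = 44.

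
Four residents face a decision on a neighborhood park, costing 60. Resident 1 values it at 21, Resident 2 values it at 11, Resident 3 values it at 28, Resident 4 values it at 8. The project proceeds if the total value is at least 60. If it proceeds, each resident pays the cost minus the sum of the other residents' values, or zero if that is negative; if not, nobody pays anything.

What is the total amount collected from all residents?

Total value 68 ≥ cost 60, so it is built.
Resident 1: others sum to 47; max(0, 60 - 47) = 13.
Resident 2: others sum to 57; max(0, 60 - 57) = 3.
Resident 3: others sum to 40; max(0, 60 - 40) = 20.
Resident 4: others sum to 60; max(0, 60 - 60) = 0.
Total collected = 13 + 3 + 20 + 0 = 36.

36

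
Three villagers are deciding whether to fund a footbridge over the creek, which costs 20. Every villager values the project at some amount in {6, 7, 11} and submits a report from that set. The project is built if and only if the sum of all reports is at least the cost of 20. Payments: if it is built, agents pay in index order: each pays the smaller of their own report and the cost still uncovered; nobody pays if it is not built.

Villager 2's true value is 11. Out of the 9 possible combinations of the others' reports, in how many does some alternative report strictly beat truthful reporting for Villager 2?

Others report (6, 7): truth gives 0; report 7 gives 4 > 0. Violating.
Others report (6, 11): truth gives 0; report 6 gives 5 > 0. Violating.
Others report (7, 6): truth gives 0; report 7 gives 4 > 0. Violating.
Others report (7, 7): truth gives 0; report 6 gives 5 > 0. Violating.
Others report (6, 6): truth gives 0; no alternative beats it.
(Checking all 9 profiles: 8 have a profitable deviation, 1 does not.)

8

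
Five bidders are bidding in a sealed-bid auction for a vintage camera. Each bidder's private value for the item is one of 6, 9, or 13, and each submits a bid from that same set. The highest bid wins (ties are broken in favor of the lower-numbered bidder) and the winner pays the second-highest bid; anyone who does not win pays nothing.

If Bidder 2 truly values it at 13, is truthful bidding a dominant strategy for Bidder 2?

Check each profile of the others' bids and compare truth against every alternative bid.
Others bid (9, 6, 6, 6): truth gives 4, best alternative gives 0.
Others bid (9, 6, 6, 9): truth gives 4, best alternative gives 0.
Others bid (9, 6, 9, 6): truth gives 4, best alternative gives 0.
Others bid (9, 6, 9, 9): truth gives 4, best alternative gives 0.
Others bid (9, 9, 6, 6): truth gives 4, best alternative gives 0.
Others bid (9, 9, 6, 9): truth gives 4, best alternative gives 0.
(Remaining 75 profiles checked similarly; truth is weakly best in each.)
In every case the truthful bid is at least as good as any alternative, so it is a dominant strategy.

Yes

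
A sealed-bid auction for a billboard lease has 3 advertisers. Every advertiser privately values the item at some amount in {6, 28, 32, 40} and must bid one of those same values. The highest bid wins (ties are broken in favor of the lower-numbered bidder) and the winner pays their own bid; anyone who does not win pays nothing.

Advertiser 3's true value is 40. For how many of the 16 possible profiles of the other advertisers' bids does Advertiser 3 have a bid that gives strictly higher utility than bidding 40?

Others bid (6, 6): truth gives 0; bid 28 gives 12 > 0. Violating.
Others bid (6, 28): truth gives 0; bid 32 gives 8 > 0. Violating.
Others bid (28, 6): truth gives 0; bid 32 gives 8 > 0. Violating.
Others bid (28, 28): truth gives 0; bid 32 gives 8 > 0. Violating.
Others bid (6, 32): truth gives 0; no alternative beats it.
Others bid (6, 40): truth gives 0; no alternative beats it.
(Checking all 16 profiles: 4 have a profitable deviation, 12 do not.)

4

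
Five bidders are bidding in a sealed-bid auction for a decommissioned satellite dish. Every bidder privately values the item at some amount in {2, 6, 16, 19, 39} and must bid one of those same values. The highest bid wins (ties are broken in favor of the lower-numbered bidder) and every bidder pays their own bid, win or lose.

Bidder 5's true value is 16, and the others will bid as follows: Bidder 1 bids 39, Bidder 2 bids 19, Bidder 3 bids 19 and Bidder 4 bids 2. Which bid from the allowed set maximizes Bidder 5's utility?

Bid 2: loses but pays 2, utility -2.
Bid 6: loses but pays 6, utility -6.
Bid 16: loses but pays 16, utility -16.
Bid 19: loses but pays 19, utility -19.
Bid 39: loses but pays 39, utility -39.
The best choice is 2 with utility -2.

2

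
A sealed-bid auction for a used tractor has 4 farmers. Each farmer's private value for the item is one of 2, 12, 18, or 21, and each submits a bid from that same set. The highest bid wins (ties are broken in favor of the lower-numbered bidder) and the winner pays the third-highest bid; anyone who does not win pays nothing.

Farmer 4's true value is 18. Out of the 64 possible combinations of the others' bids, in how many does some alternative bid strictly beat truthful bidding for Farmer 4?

12

Others bid (2, 2, 18): truth gives 0; bid 21 gives 16 > 0. Violating.
Others bid (2, 12, 18): truth gives 0; bid 21 gives 6 > 0. Violating.
Others bid (2, 18, 2): truth gives 0; bid 21 gives 16 > 0. Violating.
Others bid (2, 18, 12): truth gives 0; bid 21 gives 6 > 0. Violating.
Others bid (2, 2, 2): truth gives 16; no alternative beats it.
Others bid (2, 2, 12): truth gives 16; no alternative beats it.
(Checking all 64 profiles: 12 have a profitable deviation, 52 do not.)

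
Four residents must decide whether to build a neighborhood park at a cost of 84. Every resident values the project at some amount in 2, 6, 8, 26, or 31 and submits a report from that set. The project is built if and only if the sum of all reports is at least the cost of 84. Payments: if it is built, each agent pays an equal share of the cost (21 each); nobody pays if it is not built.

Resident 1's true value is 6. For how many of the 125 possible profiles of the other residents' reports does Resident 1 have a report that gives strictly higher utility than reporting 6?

Others report (26, 26, 26): truth gives -15; report 2 gives 0 > -15. Violating.
Others report (2, 2, 2): truth gives 0; no alternative beats it.
Others report (2, 2, 6): truth gives 0; no alternative beats it.
(Checking all 125 profiles: 1 has a profitable deviation, 124 do not.)

1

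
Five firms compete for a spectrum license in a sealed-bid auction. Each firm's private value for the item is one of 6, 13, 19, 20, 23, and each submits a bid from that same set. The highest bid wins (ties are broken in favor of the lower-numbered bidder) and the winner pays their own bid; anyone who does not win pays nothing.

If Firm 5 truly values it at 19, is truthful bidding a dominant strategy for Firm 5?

Consider the case where Firm 1 bids 6, Firm 2 bids 6, Firm 3 bids 6 and Firm 4 bids 6.
Truthful bid 19: wins, pays 19, utility 19 - 19 = 0.
Bid 13 instead: wins, pays 13, utility 19 - 13 = 6.
Since 6 > 0, bidding 13 is strictly better here, so truthful bidding is not dominant.

No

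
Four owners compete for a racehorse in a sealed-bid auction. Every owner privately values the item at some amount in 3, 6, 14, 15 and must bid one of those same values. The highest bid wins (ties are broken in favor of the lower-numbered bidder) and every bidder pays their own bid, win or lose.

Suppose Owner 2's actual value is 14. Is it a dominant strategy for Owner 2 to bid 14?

Consider the case where Owner 1 bids 3, Owner 3 bids 3 and Owner 4 bids 3.
Truthful bid 14: wins, pays 14, utility 14 - 14 = 0.
Bid 6 instead: wins, pays 6, utility 14 - 6 = 8.
Since 8 > 0, bidding 6 is strictly better here, so truthful bidding is not dominant.

No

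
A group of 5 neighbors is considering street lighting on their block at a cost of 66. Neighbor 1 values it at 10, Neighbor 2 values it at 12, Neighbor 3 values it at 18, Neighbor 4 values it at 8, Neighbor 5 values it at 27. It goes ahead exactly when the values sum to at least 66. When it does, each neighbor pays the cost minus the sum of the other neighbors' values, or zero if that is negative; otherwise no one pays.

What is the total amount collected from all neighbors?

31

Total value 75 ≥ cost 66, so it is built.
Neighbor 1: others sum to 65; max(0, 66 - 65) = 1.
Neighbor 2: others sum to 63; max(0, 66 - 63) = 3.
Neighbor 3: others sum to 57; max(0, 66 - 57) = 9.
Neighbor 4: others sum to 67; max(0, 66 - 67) = 0.
Neighbor 5: others sum to 48; max(0, 66 - 48) = 18.
Total collected = 1 + 3 + 9 + 0 + 18 = 31.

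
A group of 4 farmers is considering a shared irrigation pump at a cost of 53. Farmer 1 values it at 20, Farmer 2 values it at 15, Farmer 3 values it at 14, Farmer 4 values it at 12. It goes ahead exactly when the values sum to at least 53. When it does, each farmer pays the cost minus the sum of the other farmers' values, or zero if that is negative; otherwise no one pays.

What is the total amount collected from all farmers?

Total value 61 ≥ cost 53, so it is built.
Farmer 1: others sum to 41; max(0, 53 - 41) = 12.
Farmer 2: others sum to 46; max(0, 53 - 46) = 7.
Farmer 3: others sum to 47; max(0, 53 - 47) = 6.
Farmer 4: others sum to 49; max(0, 53 - 49) = 4.
Total collected = 12 + 7 + 6 + 4 = 29.

29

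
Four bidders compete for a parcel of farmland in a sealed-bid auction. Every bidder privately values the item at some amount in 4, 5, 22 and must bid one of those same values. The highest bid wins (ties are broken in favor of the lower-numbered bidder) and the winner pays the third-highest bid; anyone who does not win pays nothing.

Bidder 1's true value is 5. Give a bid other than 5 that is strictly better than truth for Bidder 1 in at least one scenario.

Suppose Bidder 2 bids 4, Bidder 3 bids 4 and Bidder 4 bids 22.
Bid 5: loses, pays 0, utility 0.
Bid 22: wins, pays 4, utility 5 - 4 = 1.
So bidding 22 beats truth here (1 > 0).

22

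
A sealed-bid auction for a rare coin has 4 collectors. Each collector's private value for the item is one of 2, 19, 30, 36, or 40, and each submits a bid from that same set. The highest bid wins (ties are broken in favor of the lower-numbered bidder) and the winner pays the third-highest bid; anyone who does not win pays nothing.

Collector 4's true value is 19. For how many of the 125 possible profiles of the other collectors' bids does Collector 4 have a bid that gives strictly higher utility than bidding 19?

9

Others bid (2, 2, 19): truth gives 0; bid 30 gives 17 > 0. Violating.
Others bid (2, 2, 30): truth gives 0; bid 36 gives 17 > 0. Violating.
Others bid (2, 2, 36): truth gives 0; bid 40 gives 17 > 0. Violating.
Others bid (2, 19, 2): truth gives 0; bid 30 gives 17 > 0. Violating.
Others bid (2, 2, 2): truth gives 17; no alternative beats it.
Others bid (2, 2, 40): truth gives 0; no alternative beats it.
(Checking all 125 profiles: 9 have a profitable deviation, 116 do not.)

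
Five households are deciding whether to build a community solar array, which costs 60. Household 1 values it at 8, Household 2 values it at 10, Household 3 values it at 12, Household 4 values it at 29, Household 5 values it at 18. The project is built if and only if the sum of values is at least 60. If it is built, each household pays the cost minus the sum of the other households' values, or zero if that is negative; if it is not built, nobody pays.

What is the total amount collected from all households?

Total value 77 ≥ cost 60, so it is built.
Household 1: others sum to 69; max(0, 60 - 69) = 0.
Household 2: others sum to 67; max(0, 60 - 67) = 0.
Household 3: others sum to 65; max(0, 60 - 65) = 0.
Household 4: others sum to 48; max(0, 60 - 48) = 12.
Household 5: others sum to 59; max(0, 60 - 59) = 1.
Total collected = 0 + 0 + 0 + 12 + 1 = 13.

13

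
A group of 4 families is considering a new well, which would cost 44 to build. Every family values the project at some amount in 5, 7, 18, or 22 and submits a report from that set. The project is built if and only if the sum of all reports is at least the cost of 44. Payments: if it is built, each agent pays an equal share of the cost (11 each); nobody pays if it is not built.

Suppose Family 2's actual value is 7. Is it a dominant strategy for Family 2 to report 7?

Yes

Check each profile of the others' reports and compare truth against every alternative report.
Others report (5, 18, 18): truth gives -4, best alternative gives -4.
Others report (5, 18, 22): truth gives -4, best alternative gives -4.
Others report (5, 22, 18): truth gives -4, best alternative gives -4.
Others report (5, 22, 22): truth gives -4, best alternative gives -4.
Others report (7, 18, 18): truth gives -4, best alternative gives -4.
Others report (7, 18, 22): truth gives -4, best alternative gives -4.
(Remaining 58 profiles checked similarly; truth is weakly best in each.)
In every case the truthful report is at least as good as any alternative, so it is a dominant strategy.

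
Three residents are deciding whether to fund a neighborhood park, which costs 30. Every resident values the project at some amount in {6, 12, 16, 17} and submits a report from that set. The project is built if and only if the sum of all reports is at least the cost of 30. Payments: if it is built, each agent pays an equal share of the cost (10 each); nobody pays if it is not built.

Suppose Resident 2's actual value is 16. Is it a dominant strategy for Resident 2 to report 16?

Check each profile of the others' reports and compare truth against every alternative report.
Others report (6, 12): truth gives 6, best alternative gives 6.
Others report (6, 16): truth gives 6, best alternative gives 6.
Others report (6, 17): truth gives 6, best alternative gives 6.
Others report (12, 6): truth gives 6, best alternative gives 6.
Others report (12, 12): truth gives 6, best alternative gives 6.
Others report (12, 16): truth gives 6, best alternative gives 6.
(Remaining 10 profiles checked similarly; truth is weakly best in each.)
In every case the truthful report is at least as good as any alternative, so it is a dominant strategy.

Yes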